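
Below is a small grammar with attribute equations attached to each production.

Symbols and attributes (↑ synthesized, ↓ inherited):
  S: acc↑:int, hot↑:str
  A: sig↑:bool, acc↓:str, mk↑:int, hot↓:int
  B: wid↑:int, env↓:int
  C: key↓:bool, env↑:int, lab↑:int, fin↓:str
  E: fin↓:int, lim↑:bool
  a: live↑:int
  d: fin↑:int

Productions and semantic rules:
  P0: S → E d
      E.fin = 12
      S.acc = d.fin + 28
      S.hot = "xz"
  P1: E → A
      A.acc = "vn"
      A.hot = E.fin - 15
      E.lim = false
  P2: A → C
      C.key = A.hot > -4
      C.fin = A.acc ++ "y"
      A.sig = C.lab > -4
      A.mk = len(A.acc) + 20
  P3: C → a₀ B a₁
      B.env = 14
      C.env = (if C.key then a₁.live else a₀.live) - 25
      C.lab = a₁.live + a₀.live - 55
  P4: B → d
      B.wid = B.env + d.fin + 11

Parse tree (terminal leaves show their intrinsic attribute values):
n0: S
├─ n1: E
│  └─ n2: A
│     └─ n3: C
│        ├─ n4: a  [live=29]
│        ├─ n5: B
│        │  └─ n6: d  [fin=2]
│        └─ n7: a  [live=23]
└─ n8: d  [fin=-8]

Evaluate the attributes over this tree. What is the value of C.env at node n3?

1. n1.fin = 12  [12]
2. n2.acc = "vn"  ["vn"]
3. n2.hot = -3  [E.fin - 15]
4. n3.key = true  [A.hot > -4]
5. n3.fin = "vny"  [A.acc ++ "y"]
6. n4.live = 29  [terminal]
7. n5.env = 14  [14]
8. n6.fin = 2  [terminal]
9. n5.wid = 27  [B.env + d.fin + 11]
10. n7.live = 23  [terminal]
11. n3.env = -2  [(if C.key then a₁.live else a₀.live) - 25]
12. n3.lab = -3  [a₁.live + a₀.live - 55]
13. n2.sig = true  [C.lab > -4]
14. n2.mk = 22  [len(A.acc) + 20]
15. n1.lim = false  [false]
16. n8.fin = -8  [terminal]
17. n0.acc = 20  [d.fin + 28]
18. n0.hot = "xz"  ["xz"]

-2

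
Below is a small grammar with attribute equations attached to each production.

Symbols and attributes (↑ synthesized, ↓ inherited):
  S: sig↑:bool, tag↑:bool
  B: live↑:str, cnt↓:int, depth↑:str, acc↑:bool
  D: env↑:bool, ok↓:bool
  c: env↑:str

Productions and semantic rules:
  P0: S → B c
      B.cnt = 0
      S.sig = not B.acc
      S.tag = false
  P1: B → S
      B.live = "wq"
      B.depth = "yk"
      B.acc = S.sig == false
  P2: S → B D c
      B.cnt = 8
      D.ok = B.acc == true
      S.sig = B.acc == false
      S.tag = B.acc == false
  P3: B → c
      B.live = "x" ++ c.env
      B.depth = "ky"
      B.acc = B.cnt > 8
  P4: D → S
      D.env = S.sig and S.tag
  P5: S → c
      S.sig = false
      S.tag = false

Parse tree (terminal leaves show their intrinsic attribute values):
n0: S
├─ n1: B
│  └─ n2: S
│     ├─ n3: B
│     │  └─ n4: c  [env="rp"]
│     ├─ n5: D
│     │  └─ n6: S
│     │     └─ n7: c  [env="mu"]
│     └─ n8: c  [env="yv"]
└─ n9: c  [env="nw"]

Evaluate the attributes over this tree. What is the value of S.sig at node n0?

true

1. n1.cnt = 0  [0]
2. n3.cnt = 8  [8]
3. n4.env = "rp"  [terminal]
4. n3.live = "xrp"  ["x" ++ c.env]
5. n3.depth = "ky"  ["ky"]
6. n3.acc = false  [B.cnt > 8]
7. n5.ok = false  [B.acc == true]
8. n7.env = "mu"  [terminal]
9. n6.sig = false  [false]
10. n6.tag = false  [false]
11. n5.env = false  [S.sig and S.tag]
12. n8.env = "yv"  [terminal]
13. n2.sig = true  [B.acc == false]
14. n2.tag = true  [B.acc == false]
15. n1.live = "wq"  ["wq"]
16. n1.depth = "yk"  ["yk"]
17. n1.acc = false  [S.sig == false]
18. n9.env = "nw"  [terminal]
19. n0.sig = true  [not B.acc]
20. n0.tag = false  [false]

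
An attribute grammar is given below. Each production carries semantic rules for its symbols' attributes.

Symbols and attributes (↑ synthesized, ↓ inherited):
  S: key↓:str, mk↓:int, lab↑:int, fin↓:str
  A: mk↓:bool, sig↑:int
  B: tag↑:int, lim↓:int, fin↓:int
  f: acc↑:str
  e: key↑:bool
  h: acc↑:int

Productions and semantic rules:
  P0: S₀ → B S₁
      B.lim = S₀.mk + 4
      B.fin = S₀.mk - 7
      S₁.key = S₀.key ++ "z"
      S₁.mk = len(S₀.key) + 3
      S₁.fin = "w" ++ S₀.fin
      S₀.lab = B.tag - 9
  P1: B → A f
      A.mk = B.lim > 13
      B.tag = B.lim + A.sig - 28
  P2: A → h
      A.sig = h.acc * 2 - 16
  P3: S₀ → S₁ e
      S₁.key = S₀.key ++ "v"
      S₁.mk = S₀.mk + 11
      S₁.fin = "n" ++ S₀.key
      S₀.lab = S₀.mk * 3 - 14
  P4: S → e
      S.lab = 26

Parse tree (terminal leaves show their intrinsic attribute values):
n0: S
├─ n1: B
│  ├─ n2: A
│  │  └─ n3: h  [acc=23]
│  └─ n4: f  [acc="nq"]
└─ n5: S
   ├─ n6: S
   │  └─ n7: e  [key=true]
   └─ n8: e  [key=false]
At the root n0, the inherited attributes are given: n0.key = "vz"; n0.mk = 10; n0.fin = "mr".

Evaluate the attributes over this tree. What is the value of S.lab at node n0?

7

1. n0.key = "vz"  [given at root]
2. n0.mk = 10  [given at root]
3. n0.fin = "mr"  [given at root]
4. n1.lim = 14  [S₀.mk + 4]
5. n1.fin = 3  [S₀.mk - 7]
6. n2.mk = true  [B.lim > 13]
7. n3.acc = 23  [terminal]
8. n2.sig = 30  [h.acc * 2 - 16]
9. n4.acc = "nq"  [terminal]
10. n1.tag = 16  [B.lim + A.sig - 28]
11. n5.key = "vzz"  [S₀.key ++ "z"]
12. n5.mk = 5  [len(S₀.key) + 3]
13. n5.fin = "wmr"  ["w" ++ S₀.fin]
14. n6.key = "vzzv"  [S₀.key ++ "v"]
15. n6.mk = 16  [S₀.mk + 11]
16. n6.fin = "nvzz"  ["n" ++ S₀.key]
17. n7.key = true  [terminal]
18. n6.lab = 26  [26]
19. n8.key = false  [terminal]
20. n5.lab = 1  [S₀.mk * 3 - 14]
21. n0.lab = 7  [B.tag - 9]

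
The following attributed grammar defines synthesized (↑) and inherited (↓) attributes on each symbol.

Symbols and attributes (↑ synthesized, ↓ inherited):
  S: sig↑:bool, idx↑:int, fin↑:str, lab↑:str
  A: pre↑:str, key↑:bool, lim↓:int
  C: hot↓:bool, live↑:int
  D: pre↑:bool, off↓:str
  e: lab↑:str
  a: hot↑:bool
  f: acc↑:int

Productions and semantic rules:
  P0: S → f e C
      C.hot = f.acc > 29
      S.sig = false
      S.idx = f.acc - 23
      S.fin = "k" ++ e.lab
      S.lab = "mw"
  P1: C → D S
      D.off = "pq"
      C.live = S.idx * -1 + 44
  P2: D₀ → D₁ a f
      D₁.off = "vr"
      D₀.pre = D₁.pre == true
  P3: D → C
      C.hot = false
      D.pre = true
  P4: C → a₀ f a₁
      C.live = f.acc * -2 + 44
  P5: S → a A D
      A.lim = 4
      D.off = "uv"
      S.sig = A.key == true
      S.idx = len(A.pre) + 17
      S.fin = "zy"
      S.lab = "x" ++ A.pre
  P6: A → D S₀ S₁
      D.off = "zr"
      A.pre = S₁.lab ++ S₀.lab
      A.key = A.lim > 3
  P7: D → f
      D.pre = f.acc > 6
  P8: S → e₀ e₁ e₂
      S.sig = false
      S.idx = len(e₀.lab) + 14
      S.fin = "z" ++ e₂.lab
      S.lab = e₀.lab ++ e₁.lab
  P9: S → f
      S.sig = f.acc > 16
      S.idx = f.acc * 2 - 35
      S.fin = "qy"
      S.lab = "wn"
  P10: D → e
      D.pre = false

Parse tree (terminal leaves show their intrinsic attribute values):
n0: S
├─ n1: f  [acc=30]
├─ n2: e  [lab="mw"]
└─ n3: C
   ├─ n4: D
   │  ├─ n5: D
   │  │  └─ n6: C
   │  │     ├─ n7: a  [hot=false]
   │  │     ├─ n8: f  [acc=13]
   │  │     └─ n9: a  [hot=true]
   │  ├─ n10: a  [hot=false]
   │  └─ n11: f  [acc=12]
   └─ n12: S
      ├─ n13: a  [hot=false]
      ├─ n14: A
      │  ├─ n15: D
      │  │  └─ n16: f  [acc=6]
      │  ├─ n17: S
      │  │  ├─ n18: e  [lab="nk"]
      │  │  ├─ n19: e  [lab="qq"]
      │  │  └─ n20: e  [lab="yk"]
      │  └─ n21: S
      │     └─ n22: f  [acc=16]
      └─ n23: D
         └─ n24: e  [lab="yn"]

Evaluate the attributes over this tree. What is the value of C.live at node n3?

21

1. n1.acc = 30  [terminal]
2. n2.lab = "mw"  [terminal]
3. n3.hot = true  [f.acc > 29]
4. n4.off = "pq"  ["pq"]
5. n5.off = "vr"  ["vr"]
6. n6.hot = false  [false]
7. n7.hot = false  [terminal]
8. n8.acc = 13  [terminal]
9. n9.hot = true  [terminal]
10. n6.live = 18  [f.acc * -2 + 44]
11. n5.pre = true  [true]
12. n10.hot = false  [terminal]
13. n11.acc = 12  [terminal]
14. n4.pre = true  [D₁.pre == true]
15. n13.hot = false  [terminal]
16. n14.lim = 4  [4]
17. n15.off = "zr"  ["zr"]
18. n16.acc = 6  [terminal]
19. n15.pre = false  [f.acc > 6]
20. n18.lab = "nk"  [terminal]
21. n19.lab = "qq"  [terminal]
22. n20.lab = "yk"  [terminal]
23. n17.sig = false  [false]
24. n17.idx = 16  [len(e₀.lab) + 14]
25. n17.fin = "zyk"  ["z" ++ e₂.lab]
26. n17.lab = "nkqq"  [e₀.lab ++ e₁.lab]
27. n22.acc = 16  [terminal]
28. n21.sig = false  [f.acc > 16]
29. n21.idx = -3  [f.acc * 2 - 35]
30. n21.fin = "qy"  ["qy"]
31. n21.lab = "wn"  ["wn"]
32. n14.pre = "wnnkqq"  [S₁.lab ++ S₀.lab]
33. n14.key = true  [A.lim > 3]
34. n23.off = "uv"  ["uv"]
35. n24.lab = "yn"  [terminal]
36. n23.pre = false  [false]
37. n12.sig = true  [A.key == true]
38. n12.idx = 23  [len(A.pre) + 17]
39. n12.fin = "zy"  ["zy"]
40. n12.lab = "xwnnkqq"  ["x" ++ A.pre]
41. n3.live = 21  [S.idx * -1 + 44]
42. n0.sig = false  [false]
43. n0.idx = 7  [f.acc - 23]
44. n0.fin = "kmw"  ["k" ++ e.lab]
45. n0.lab = "mw"  ["mw"]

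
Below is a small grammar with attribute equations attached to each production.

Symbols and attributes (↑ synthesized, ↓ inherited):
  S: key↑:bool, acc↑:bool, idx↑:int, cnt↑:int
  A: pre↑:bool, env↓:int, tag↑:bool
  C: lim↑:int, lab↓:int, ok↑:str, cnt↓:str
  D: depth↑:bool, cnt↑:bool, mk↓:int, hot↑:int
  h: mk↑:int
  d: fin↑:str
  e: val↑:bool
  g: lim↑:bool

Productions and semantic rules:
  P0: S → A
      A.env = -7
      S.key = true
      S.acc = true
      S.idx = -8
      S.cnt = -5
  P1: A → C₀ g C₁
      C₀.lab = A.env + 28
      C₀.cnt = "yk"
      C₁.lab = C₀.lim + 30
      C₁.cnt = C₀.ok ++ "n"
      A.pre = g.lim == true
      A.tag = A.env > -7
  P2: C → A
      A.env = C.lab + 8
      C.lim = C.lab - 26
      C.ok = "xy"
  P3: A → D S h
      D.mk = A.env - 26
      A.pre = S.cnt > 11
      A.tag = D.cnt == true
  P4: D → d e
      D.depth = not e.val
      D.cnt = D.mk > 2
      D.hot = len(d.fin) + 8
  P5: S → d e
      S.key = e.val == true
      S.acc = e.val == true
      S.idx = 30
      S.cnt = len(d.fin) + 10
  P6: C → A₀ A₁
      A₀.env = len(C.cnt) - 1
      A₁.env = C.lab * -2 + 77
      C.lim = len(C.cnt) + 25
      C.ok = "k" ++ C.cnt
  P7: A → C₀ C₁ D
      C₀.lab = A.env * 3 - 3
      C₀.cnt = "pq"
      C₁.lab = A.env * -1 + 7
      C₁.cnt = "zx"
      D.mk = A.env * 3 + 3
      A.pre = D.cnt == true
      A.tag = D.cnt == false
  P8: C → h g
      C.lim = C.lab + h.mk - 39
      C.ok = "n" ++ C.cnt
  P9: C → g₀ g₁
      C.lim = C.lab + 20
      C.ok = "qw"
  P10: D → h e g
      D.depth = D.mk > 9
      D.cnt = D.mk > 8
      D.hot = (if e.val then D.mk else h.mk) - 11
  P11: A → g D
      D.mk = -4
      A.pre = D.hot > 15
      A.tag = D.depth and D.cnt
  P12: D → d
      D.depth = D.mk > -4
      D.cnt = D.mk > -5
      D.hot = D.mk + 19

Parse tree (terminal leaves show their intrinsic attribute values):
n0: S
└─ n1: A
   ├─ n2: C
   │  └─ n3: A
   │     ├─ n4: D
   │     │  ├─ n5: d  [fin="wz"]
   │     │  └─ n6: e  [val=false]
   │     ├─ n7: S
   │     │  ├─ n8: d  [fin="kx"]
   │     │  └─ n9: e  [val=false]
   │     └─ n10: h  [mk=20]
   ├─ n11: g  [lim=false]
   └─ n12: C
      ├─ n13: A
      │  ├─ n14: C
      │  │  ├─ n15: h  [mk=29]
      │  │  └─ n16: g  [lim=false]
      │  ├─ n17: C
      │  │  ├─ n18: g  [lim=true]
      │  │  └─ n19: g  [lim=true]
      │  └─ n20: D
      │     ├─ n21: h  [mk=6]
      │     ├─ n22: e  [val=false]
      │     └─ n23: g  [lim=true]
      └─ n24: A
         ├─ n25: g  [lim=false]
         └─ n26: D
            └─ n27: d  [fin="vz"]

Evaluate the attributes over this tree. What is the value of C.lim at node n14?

1. n1.env = -7  [-7]
2. n2.lab = 21  [A.env + 28]
3. n2.cnt = "yk"  ["yk"]
4. n3.env = 29  [C.lab + 8]
5. n4.mk = 3  [A.env - 26]
6. n5.fin = "wz"  [terminal]
7. n6.val = false  [terminal]
8. n4.depth = true  [not e.val]
9. n4.cnt = true  [D.mk > 2]
10. n4.hot = 10  [len(d.fin) + 8]
11. n8.fin = "kx"  [terminal]
12. n9.val = false  [terminal]
13. n7.key = false  [e.val == true]
14. n7.acc = false  [e.val == true]
15. n7.idx = 30  [30]
16. n7.cnt = 12  [len(d.fin) + 10]
17. n10.mk = 20  [terminal]
18. n3.pre = true  [S.cnt > 11]
19. n3.tag = true  [D.cnt == true]
20. n2.lim = -5  [C.lab - 26]
21. n2.ok = "xy"  ["xy"]
22. n11.lim = false  [terminal]
23. n12.lab = 25  [C₀.lim + 30]
24. n12.cnt = "xyn"  [C₀.ok ++ "n"]
25. n13.env = 2  [len(C.cnt) - 1]
26. n14.lab = 3  [A.env * 3 - 3]
27. n14.cnt = "pq"  ["pq"]
28. n15.mk = 29  [terminal]
29. n16.lim = false  [terminal]
30. n14.lim = -7  [C.lab + h.mk - 39]
31. n14.ok = "npq"  ["n" ++ C.cnt]
32. n17.lab = 5  [A.env * -1 + 7]
33. n17.cnt = "zx"  ["zx"]
34. n18.lim = true  [terminal]
35. n19.lim = true  [terminal]
36. n17.lim = 25  [C.lab + 20]
37. n17.ok = "qw"  ["qw"]
38. n20.mk = 9  [A.env * 3 + 3]
39. n21.mk = 6  [terminal]
40. n22.val = false  [terminal]
41. n23.lim = true  [terminal]
42. n20.depth = false  [D.mk > 9]
43. n20.cnt = true  [D.mk > 8]
44. n20.hot = -5  [(if e.val then D.mk else h.mk) - 11]
45. n13.pre = true  [D.cnt == true]
46. n13.tag = false  [D.cnt == false]
47. n24.env = 27  [C.lab * -2 + 77]
48. n25.lim = false  [terminal]
49. n26.mk = -4  [-4]
50. n27.fin = "vz"  [terminal]
51. n26.depth = false  [D.mk > -4]
52. n26.cnt = true  [D.mk > -5]
53. n26.hot = 15  [D.mk + 19]
54. n24.pre = false  [D.hot > 15]
55. n24.tag = false  [D.depth and D.cnt]
56. n12.lim = 28  [len(C.cnt) + 25]
57. n12.ok = "kxyn"  ["k" ++ C.cnt]
58. n1.pre = false  [g.lim == true]
59. n1.tag = false  [A.env > -7]
60. n0.key = true  [true]
61. n0.acc = true  [true]
62. n0.idx = -8  [-8]
63. n0.cnt = -5  [-5]

-7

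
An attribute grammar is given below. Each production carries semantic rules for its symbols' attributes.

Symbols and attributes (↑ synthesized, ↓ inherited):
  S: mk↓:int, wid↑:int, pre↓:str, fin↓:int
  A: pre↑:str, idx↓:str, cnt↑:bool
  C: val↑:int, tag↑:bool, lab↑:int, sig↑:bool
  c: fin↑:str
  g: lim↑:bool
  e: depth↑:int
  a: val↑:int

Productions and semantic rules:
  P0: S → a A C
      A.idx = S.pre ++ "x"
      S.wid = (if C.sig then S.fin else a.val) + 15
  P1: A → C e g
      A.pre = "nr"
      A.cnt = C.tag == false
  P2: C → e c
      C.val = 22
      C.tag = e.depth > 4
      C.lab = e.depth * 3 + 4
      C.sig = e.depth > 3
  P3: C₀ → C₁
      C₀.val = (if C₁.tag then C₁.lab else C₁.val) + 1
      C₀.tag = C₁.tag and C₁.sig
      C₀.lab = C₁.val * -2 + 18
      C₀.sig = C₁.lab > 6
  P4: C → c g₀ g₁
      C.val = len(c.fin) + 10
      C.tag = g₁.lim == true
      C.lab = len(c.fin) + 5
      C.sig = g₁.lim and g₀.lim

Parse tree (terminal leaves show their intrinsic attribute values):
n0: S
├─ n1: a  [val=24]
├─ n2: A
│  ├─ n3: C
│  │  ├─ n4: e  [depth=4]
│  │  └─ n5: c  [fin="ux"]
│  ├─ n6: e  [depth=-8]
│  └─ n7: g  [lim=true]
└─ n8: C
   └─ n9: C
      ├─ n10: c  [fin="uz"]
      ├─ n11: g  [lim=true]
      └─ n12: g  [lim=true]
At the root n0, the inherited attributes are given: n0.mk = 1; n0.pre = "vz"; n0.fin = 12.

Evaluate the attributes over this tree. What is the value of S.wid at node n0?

1. n0.mk = 1  [given at root]
2. n0.pre = "vz"  [given at root]
3. n0.fin = 12  [given at root]
4. n1.val = 24  [terminal]
5. n2.idx = "vzx"  [S.pre ++ "x"]
6. n4.depth = 4  [terminal]
7. n5.fin = "ux"  [terminal]
8. n3.val = 22  [22]
9. n3.tag = false  [e.depth > 4]
10. n3.lab = 16  [e.depth * 3 + 4]
11. n3.sig = true  [e.depth > 3]
12. n6.depth = -8  [terminal]
13. n7.lim = true  [terminal]
14. n2.pre = "nr"  ["nr"]
15. n2.cnt = true  [C.tag == false]
16. n10.fin = "uz"  [terminal]
17. n11.lim = true  [terminal]
18. n12.lim = true  [terminal]
19. n9.val = 12  [len(c.fin) + 10]
20. n9.tag = true  [g₁.lim == true]
21. n9.lab = 7  [len(c.fin) + 5]
22. n9.sig = true  [g₁.lim and g₀.lim]
23. n8.val = 8  [(if C₁.tag then C₁.lab else C₁.val) + 1]
24. n8.tag = true  [C₁.tag and C₁.sig]
25. n8.lab = -6  [C₁.val * -2 + 18]
26. n8.sig = true  [C₁.lab > 6]
27. n0.wid = 27  [(if C.sig then S.fin else a.val) + 15]

27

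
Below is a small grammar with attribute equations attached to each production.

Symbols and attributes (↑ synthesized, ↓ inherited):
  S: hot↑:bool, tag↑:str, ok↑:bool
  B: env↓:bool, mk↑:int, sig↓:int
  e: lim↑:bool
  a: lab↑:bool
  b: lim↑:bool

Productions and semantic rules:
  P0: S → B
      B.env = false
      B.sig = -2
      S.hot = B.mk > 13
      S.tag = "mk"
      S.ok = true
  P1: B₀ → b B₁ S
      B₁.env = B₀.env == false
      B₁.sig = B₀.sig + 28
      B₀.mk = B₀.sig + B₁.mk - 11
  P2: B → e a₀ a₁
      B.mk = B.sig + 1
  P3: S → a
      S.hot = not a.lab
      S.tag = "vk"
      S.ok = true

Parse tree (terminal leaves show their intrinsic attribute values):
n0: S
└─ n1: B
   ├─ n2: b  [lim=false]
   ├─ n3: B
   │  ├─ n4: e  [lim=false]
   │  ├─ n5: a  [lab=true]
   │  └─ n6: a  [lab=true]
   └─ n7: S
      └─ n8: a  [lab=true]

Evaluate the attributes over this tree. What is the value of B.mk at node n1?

1. n1.env = false  [false]
2. n1.sig = -2  [-2]
3. n2.lim = false  [terminal]
4. n3.env = true  [B₀.env == false]
5. n3.sig = 26  [B₀.sig + 28]
6. n4.lim = false  [terminal]
7. n5.lab = true  [terminal]
8. n6.lab = true  [terminal]
9. n3.mk = 27  [B.sig + 1]
10. n8.lab = true  [terminal]
11. n7.hot = false  [not a.lab]
12. n7.tag = "vk"  ["vk"]
13. n7.ok = true  [true]
14. n1.mk = 14  [B₀.sig + B₁.mk - 11]
15. n0.hot = true  [B.mk > 13]
16. n0.tag = "mk"  ["mk"]
17. n0.ok = true  [true]

14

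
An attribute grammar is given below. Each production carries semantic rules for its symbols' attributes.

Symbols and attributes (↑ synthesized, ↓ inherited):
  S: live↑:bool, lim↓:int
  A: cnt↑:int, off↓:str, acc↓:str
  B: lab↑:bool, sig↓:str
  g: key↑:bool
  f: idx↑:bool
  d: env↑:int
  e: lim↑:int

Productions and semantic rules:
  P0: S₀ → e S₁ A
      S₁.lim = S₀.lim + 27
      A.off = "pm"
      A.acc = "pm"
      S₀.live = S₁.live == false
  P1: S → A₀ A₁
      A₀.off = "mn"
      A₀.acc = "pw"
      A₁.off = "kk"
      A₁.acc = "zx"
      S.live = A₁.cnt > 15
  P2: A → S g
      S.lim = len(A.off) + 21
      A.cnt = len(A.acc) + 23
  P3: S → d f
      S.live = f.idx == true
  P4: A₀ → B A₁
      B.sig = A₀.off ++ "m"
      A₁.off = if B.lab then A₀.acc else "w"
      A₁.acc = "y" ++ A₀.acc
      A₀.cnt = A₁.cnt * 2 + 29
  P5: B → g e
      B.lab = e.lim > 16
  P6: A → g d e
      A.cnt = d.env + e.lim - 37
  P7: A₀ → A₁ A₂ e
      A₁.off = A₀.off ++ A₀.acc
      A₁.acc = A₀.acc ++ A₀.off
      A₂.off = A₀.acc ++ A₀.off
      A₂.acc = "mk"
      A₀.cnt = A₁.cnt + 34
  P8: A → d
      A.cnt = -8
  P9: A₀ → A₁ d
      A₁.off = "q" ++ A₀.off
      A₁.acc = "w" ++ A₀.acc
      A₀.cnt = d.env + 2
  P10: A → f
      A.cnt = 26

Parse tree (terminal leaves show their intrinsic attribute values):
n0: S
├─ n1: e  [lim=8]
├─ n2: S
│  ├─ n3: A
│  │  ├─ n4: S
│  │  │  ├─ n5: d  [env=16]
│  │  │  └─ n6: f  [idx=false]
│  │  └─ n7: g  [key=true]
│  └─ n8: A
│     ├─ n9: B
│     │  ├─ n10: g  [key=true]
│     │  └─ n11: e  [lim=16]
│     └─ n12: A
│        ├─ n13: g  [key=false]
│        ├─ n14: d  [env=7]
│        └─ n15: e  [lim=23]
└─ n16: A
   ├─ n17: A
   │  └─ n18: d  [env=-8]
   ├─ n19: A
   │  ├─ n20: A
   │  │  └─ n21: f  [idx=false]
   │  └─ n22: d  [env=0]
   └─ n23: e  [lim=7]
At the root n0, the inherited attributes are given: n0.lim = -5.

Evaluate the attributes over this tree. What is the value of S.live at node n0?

1. n0.lim = -5  [given at root]
2. n1.lim = 8  [terminal]
3. n2.lim = 22  [S₀.lim + 27]
4. n3.off = "mn"  ["mn"]
5. n3.acc = "pw"  ["pw"]
6. n4.lim = 23  [len(A.off) + 21]
7. n5.env = 16  [terminal]
8. n6.idx = false  [terminal]
9. n4.live = false  [f.idx == true]
10. n7.key = true  [terminal]
11. n3.cnt = 25  [len(A.acc) + 23]
12. n8.off = "kk"  ["kk"]
13. n8.acc = "zx"  ["zx"]
14. n9.sig = "kkm"  [A₀.off ++ "m"]
15. n10.key = true  [terminal]
16. n11.lim = 16  [terminal]
17. n9.lab = false  [e.lim > 16]
18. n12.off = "w"  [if B.lab then A₀.acc else "w"]
19. n12.acc = "yzx"  ["y" ++ A₀.acc]
20. n13.key = false  [terminal]
21. n14.env = 7  [terminal]
22. n15.lim = 23  [terminal]
23. n12.cnt = -7  [d.env + e.lim - 37]
24. n8.cnt = 15  [A₁.cnt * 2 + 29]
25. n2.live = false  [A₁.cnt > 15]
26. n16.off = "pm"  ["pm"]
27. n16.acc = "pm"  ["pm"]
28. n17.off = "pmpm"  [A₀.off ++ A₀.acc]
29. n17.acc = "pmpm"  [A₀.acc ++ A₀.off]
30. n18.env = -8  [terminal]
31. n17.cnt = -8  [-8]
32. n19.off = "pmpm"  [A₀.acc ++ A₀.off]
33. n19.acc = "mk"  ["mk"]
34. n20.off = "qpmpm"  ["q" ++ A₀.off]
35. n20.acc = "wmk"  ["w" ++ A₀.acc]
36. n21.idx = false  [terminal]
37. n20.cnt = 26  [26]
38. n22.env = 0  [terminal]
39. n19.cnt = 2  [d.env + 2]
40. n23.lim = 7  [terminal]
41. n16.cnt = 26  [A₁.cnt + 34]
42. n0.live = true  [S₁.live == false]

true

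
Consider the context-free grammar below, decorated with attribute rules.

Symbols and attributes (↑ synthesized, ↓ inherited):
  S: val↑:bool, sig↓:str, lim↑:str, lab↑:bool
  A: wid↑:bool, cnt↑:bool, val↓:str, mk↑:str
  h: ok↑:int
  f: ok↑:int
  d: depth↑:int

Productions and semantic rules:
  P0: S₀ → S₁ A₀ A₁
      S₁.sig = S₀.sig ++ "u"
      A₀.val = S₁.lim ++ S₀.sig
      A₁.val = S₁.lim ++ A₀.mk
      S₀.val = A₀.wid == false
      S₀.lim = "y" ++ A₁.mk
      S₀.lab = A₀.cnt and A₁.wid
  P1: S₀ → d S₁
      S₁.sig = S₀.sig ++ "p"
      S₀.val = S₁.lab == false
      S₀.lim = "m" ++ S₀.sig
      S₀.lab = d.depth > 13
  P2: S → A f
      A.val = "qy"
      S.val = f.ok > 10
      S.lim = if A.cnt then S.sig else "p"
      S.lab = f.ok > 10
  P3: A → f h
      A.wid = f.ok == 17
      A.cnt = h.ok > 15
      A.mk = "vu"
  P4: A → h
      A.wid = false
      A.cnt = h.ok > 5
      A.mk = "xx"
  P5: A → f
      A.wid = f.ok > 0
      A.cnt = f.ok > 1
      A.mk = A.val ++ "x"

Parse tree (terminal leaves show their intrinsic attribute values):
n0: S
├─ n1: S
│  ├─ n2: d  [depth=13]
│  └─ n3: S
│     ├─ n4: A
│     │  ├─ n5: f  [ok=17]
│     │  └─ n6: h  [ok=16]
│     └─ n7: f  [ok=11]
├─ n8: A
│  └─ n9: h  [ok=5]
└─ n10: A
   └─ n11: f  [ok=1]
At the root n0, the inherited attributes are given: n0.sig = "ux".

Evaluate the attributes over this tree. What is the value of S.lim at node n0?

1. n0.sig = "ux"  [given at root]
2. n1.sig = "uxu"  [S₀.sig ++ "u"]
3. n2.depth = 13  [terminal]
4. n3.sig = "uxup"  [S₀.sig ++ "p"]
5. n4.val = "qy"  ["qy"]
6. n5.ok = 17  [terminal]
7. n6.ok = 16  [terminal]
8. n4.wid = true  [f.ok == 17]
9. n4.cnt = true  [h.ok > 15]
10. n4.mk = "vu"  ["vu"]
11. n7.ok = 11  [terminal]
12. n3.val = true  [f.ok > 10]
13. n3.lim = "uxup"  [if A.cnt then S.sig else "p"]
14. n3.lab = true  [f.ok > 10]
15. n1.val = false  [S₁.lab == false]
16. n1.lim = "muxu"  ["m" ++ S₀.sig]
17. n1.lab = false  [d.depth > 13]
18. n8.val = "muxuux"  [S₁.lim ++ S₀.sig]
19. n9.ok = 5  [terminal]
20. n8.wid = false  [false]
21. n8.cnt = false  [h.ok > 5]
22. n8.mk = "xx"  ["xx"]
23. n10.val = "muxuxx"  [S₁.lim ++ A₀.mk]
24. n11.ok = 1  [terminal]
25. n10.wid = true  [f.ok > 0]
26. n10.cnt = false  [f.ok > 1]
27. n10.mk = "muxuxxx"  [A.val ++ "x"]
28. n0.val = true  [A₀.wid == false]
29. n0.lim = "ymuxuxxx"  ["y" ++ A₁.mk]
30. n0.lab = false  [A₀.cnt and A₁.wid]

"ymuxuxxx"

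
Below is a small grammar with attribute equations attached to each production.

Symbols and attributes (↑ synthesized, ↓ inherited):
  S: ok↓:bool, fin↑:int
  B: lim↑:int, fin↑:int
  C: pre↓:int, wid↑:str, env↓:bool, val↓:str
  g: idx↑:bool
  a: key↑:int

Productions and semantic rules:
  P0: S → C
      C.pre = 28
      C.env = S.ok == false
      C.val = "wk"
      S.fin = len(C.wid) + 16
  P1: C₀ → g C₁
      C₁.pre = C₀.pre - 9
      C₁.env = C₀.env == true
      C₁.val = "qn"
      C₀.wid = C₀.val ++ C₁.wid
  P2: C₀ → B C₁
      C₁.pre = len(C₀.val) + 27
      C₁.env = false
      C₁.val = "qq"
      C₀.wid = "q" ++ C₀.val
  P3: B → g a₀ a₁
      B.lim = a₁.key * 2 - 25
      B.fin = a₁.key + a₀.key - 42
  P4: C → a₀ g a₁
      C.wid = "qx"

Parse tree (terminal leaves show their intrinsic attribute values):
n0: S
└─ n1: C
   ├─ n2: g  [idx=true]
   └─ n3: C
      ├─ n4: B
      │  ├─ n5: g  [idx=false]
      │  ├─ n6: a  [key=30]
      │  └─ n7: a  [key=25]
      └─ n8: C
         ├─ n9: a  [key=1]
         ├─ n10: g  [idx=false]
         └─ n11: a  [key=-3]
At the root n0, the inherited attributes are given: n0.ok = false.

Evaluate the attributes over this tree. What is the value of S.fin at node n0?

21

1. n0.ok = false  [given at root]
2. n1.pre = 28  [28]
3. n1.env = true  [S.ok == false]
4. n1.val = "wk"  ["wk"]
5. n2.idx = true  [terminal]
6. n3.pre = 19  [C₀.pre - 9]
7. n3.env = true  [C₀.env == true]
8. n3.val = "qn"  ["qn"]
9. n5.idx = false  [terminal]
10. n6.key = 30  [terminal]
11. n7.key = 25  [terminal]
12. n4.lim = 25  [a₁.key * 2 - 25]
13. n4.fin = 13  [a₁.key + a₀.key - 42]
14. n8.pre = 29  [len(C₀.val) + 27]
15. n8.env = false  [false]
16. n8.val = "qq"  ["qq"]
17. n9.key = 1  [terminal]
18. n10.idx = false  [terminal]
19. n11.key = -3  [terminal]
20. n8.wid = "qx"  ["qx"]
21. n3.wid = "qqn"  ["q" ++ C₀.val]
22. n1.wid = "wkqqn"  [C₀.val ++ C₁.wid]
23. n0.fin = 21  [len(C.wid) + 16]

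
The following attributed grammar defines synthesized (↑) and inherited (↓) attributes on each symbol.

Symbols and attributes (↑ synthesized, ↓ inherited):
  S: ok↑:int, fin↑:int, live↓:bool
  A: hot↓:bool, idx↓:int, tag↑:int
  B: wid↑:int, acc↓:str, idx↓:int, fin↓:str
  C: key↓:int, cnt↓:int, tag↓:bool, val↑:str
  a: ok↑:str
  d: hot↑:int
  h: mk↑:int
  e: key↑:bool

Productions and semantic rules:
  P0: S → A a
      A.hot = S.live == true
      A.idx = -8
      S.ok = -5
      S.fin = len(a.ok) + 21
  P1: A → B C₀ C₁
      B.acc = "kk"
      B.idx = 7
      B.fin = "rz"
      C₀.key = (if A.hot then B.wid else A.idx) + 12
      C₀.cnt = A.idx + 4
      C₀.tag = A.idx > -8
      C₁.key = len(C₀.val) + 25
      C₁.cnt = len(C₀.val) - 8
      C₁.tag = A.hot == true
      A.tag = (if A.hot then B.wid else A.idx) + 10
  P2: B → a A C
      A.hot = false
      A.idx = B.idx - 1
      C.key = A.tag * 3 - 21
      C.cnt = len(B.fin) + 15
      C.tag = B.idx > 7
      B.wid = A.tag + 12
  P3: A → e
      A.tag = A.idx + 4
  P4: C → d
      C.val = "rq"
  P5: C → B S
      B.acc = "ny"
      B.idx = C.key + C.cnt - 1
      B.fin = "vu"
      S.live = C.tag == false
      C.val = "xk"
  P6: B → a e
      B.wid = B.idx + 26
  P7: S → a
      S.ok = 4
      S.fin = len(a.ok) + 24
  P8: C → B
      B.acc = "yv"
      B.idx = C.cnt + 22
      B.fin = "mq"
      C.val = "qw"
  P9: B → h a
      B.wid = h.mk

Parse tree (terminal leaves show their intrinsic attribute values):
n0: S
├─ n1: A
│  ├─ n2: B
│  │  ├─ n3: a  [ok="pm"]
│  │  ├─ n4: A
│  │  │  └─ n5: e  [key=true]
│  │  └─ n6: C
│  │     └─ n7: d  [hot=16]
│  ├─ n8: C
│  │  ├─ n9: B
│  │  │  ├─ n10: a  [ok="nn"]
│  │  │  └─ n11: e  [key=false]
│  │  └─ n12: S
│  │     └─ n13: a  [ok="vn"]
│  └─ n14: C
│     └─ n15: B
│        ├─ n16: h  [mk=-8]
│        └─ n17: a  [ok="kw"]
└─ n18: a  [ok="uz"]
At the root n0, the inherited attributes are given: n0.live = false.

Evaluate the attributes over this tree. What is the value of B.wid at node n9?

1. n0.live = false  [given at root]
2. n1.hot = false  [S.live == true]
3. n1.idx = -8  [-8]
4. n2.acc = "kk"  ["kk"]
5. n2.idx = 7  [7]
6. n2.fin = "rz"  ["rz"]
7. n3.ok = "pm"  [terminal]
8. n4.hot = false  [false]
9. n4.idx = 6  [B.idx - 1]
10. n5.key = true  [terminal]
11. n4.tag = 10  [A.idx + 4]
12. n6.key = 9  [A.tag * 3 - 21]
13. n6.cnt = 17  [len(B.fin) + 15]
14. n6.tag = false  [B.idx > 7]
15. n7.hot = 16  [terminal]
16. n6.val = "rq"  ["rq"]
17. n2.wid = 22  [A.tag + 12]
18. n8.key = 4  [(if A.hot then B.wid else A.idx) + 12]
19. n8.cnt = -4  [A.idx + 4]
20. n8.tag = false  [A.idx > -8]
21. n9.acc = "ny"  ["ny"]
22. n9.idx = -1  [C.key + C.cnt - 1]
23. n9.fin = "vu"  ["vu"]
24. n10.ok = "nn"  [terminal]
25. n11.key = false  [terminal]
26. n9.wid = 25  [B.idx + 26]
27. n12.live = true  [C.tag == false]
28. n13.ok = "vn"  [terminal]
29. n12.ok = 4  [4]
30. n12.fin = 26  [len(a.ok) + 24]
31. n8.val = "xk"  ["xk"]
32. n14.key = 27  [len(C₀.val) + 25]
33. n14.cnt = -6  [len(C₀.val) - 8]
34. n14.tag = false  [A.hot == true]
35. n15.acc = "yv"  ["yv"]
36. n15.idx = 16  [C.cnt + 22]
37. n15.fin = "mq"  ["mq"]
38. n16.mk = -8  [terminal]
39. n17.ok = "kw"  [terminal]
40. n15.wid = -8  [h.mk]
41. n14.val = "qw"  ["qw"]
42. n1.tag = 2  [(if A.hot then B.wid else A.idx) + 10]
43. n18.ok = "uz"  [terminal]
44. n0.ok = -5  [-5]
45. n0.fin = 23  [len(a.ok) + 21]

25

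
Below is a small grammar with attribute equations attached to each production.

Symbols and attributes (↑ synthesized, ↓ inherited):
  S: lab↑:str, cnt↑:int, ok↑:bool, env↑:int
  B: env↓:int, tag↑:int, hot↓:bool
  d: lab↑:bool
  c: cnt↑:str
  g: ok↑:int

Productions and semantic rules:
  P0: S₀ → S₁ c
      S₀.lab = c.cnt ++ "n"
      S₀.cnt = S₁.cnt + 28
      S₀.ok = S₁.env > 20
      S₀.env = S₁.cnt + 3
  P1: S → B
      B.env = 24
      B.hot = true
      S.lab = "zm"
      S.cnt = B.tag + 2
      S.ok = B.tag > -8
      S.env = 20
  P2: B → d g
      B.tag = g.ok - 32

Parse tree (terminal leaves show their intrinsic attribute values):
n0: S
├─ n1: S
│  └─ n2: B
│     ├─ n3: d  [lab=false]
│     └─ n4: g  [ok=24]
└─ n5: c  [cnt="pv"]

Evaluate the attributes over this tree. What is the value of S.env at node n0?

-3

1. n2.env = 24  [24]
2. n2.hot = true  [true]
3. n3.lab = false  [terminal]
4. n4.ok = 24  [terminal]
5. n2.tag = -8  [g.ok - 32]
6. n1.lab = "zm"  ["zm"]
7. n1.cnt = -6  [B.tag + 2]
8. n1.ok = false  [B.tag > -8]
9. n1.env = 20  [20]
10. n5.cnt = "pv"  [terminal]
11. n0.lab = "pvn"  [c.cnt ++ "n"]
12. n0.cnt = 22  [S₁.cnt + 28]
13. n0.ok = false  [S₁.env > 20]
14. n0.env = -3  [S₁.cnt + 3]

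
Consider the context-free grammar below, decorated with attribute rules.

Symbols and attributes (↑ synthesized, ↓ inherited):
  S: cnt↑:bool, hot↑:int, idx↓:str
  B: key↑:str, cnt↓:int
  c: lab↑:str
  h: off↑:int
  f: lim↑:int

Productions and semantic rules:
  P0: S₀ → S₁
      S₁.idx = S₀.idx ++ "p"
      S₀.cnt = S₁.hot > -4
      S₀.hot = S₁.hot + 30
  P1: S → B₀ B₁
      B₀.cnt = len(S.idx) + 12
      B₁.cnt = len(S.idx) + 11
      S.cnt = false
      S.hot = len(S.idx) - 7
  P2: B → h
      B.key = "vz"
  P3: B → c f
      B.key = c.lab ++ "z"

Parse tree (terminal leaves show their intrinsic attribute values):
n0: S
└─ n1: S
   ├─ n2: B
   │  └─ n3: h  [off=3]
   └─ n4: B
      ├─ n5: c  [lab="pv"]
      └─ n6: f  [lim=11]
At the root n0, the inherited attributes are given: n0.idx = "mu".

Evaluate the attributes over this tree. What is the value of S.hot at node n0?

1. n0.idx = "mu"  [given at root]
2. n1.idx = "mup"  [S₀.idx ++ "p"]
3. n2.cnt = 15  [len(S.idx) + 12]
4. n3.off = 3  [terminal]
5. n2.key = "vz"  ["vz"]
6. n4.cnt = 14  [len(S.idx) + 11]
7. n5.lab = "pv"  [terminal]
8. n6.lim = 11  [terminal]
9. n4.key = "pvz"  [c.lab ++ "z"]
10. n1.cnt = false  [false]
11. n1.hot = -4  [len(S.idx) - 7]
12. n0.cnt = false  [S₁.hot > -4]
13. n0.hot = 26  [S₁.hot + 30]

26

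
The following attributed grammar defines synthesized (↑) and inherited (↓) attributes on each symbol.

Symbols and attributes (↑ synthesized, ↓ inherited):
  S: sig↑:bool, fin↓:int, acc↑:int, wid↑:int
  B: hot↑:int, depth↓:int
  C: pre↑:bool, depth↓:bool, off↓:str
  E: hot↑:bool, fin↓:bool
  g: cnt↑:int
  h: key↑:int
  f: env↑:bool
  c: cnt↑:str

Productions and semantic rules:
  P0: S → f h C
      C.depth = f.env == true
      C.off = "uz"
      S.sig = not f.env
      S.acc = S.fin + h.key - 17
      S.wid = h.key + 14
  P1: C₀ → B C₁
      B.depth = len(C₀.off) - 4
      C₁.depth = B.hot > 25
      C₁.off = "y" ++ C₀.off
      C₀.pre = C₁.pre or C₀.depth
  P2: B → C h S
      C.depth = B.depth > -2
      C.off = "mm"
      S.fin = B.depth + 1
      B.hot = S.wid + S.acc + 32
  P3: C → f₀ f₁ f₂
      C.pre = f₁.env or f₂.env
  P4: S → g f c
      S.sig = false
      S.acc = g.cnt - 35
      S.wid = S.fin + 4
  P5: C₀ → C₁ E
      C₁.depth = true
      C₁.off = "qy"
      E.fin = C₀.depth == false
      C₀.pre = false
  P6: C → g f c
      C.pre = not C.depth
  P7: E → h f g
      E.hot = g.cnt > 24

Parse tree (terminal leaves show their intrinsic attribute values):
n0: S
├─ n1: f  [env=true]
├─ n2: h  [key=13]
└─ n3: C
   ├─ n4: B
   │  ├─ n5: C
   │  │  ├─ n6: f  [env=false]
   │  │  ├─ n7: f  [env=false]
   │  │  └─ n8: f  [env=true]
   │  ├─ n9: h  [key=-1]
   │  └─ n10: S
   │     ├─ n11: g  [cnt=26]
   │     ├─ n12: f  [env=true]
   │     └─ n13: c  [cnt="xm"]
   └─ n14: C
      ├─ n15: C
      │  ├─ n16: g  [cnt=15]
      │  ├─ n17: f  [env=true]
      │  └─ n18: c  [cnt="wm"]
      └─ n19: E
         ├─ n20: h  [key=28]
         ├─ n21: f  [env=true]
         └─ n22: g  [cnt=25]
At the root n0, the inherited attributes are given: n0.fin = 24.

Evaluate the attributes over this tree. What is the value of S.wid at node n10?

1. n0.fin = 24  [given at root]
2. n1.env = true  [terminal]
3. n2.key = 13  [terminal]
4. n3.depth = true  [f.env == true]
5. n3.off = "uz"  ["uz"]
6. n4.depth = -2  [len(C₀.off) - 4]
7. n5.depth = false  [B.depth > -2]
8. n5.off = "mm"  ["mm"]
9. n6.env = false  [terminal]
10. n7.env = false  [terminal]
11. n8.env = true  [terminal]
12. n5.pre = true  [f₁.env or f₂.env]
13. n9.key = -1  [terminal]
14. n10.fin = -1  [B.depth + 1]
15. n11.cnt = 26  [terminal]
16. n12.env = true  [terminal]
17. n13.cnt = "xm"  [terminal]
18. n10.sig = false  [false]
19. n10.acc = -9  [g.cnt - 35]
20. n10.wid = 3  [S.fin + 4]
21. n4.hot = 26  [S.wid + S.acc + 32]
22. n14.depth = true  [B.hot > 25]
23. n14.off = "yuz"  ["y" ++ C₀.off]
24. n15.depth = true  [true]
25. n15.off = "qy"  ["qy"]
26. n16.cnt = 15  [terminal]
27. n17.env = true  [terminal]
28. n18.cnt = "wm"  [terminal]
29. n15.pre = false  [not C.depth]
30. n19.fin = false  [C₀.depth == false]
31. n20.key = 28  [terminal]
32. n21.env = true  [terminal]
33. n22.cnt = 25  [terminal]
34. n19.hot = true  [g.cnt > 24]
35. n14.pre = false  [false]
36. n3.pre = true  [C₁.pre or C₀.depth]
37. n0.sig = false  [not f.env]
38. n0.acc = 20  [S.fin + h.key - 17]
39. n0.wid = 27  [h.key + 14]

3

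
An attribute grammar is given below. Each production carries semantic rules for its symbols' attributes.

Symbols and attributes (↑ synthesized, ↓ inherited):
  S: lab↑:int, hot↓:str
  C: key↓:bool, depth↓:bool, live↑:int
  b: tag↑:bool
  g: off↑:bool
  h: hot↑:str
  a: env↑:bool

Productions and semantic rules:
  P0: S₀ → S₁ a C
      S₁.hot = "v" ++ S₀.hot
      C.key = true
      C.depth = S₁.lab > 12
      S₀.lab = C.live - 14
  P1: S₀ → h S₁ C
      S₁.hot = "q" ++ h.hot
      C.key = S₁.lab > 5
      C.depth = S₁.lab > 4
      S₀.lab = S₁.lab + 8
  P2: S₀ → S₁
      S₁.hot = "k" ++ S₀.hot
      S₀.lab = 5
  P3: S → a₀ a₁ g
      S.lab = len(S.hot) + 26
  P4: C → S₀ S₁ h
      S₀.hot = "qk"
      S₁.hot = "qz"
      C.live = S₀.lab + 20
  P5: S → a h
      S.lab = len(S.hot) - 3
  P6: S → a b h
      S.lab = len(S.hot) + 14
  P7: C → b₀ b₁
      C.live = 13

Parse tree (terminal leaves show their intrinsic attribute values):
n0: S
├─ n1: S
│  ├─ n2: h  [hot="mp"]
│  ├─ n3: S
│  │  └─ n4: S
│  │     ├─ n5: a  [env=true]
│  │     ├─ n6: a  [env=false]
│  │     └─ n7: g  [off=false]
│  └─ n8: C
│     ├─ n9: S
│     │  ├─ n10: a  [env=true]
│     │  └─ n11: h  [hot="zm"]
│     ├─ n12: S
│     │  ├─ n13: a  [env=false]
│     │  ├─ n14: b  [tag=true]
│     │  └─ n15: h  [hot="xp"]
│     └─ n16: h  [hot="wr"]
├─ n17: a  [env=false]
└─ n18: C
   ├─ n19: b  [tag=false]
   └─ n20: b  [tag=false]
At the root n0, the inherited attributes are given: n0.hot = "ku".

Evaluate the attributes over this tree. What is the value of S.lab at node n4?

1. n0.hot = "ku"  [given at root]
2. n1.hot = "vku"  ["v" ++ S₀.hot]
3. n2.hot = "mp"  [terminal]
4. n3.hot = "qmp"  ["q" ++ h.hot]
5. n4.hot = "kqmp"  ["k" ++ S₀.hot]
6. n5.env = true  [terminal]
7. n6.env = false  [terminal]
8. n7.off = false  [terminal]
9. n4.lab = 30  [len(S.hot) + 26]
10. n3.lab = 5  [5]
11. n8.key = false  [S₁.lab > 5]
12. n8.depth = true  [S₁.lab > 4]
13. n9.hot = "qk"  ["qk"]
14. n10.env = true  [terminal]
15. n11.hot = "zm"  [terminal]
16. n9.lab = -1  [len(S.hot) - 3]
17. n12.hot = "qz"  ["qz"]
18. n13.env = false  [terminal]
19. n14.tag = true  [terminal]
20. n15.hot = "xp"  [terminal]
21. n12.lab = 16  [len(S.hot) + 14]
22. n16.hot = "wr"  [terminal]
23. n8.live = 19  [S₀.lab + 20]
24. n1.lab = 13  [S₁.lab + 8]
25. n17.env = false  [terminal]
26. n18.key = true  [true]
27. n18.depth = true  [S₁.lab > 12]
28. n19.tag = false  [terminal]
29. n20.tag = false  [terminal]
30. n18.live = 13  [13]
31. n0.lab = -1  [C.live - 14]

30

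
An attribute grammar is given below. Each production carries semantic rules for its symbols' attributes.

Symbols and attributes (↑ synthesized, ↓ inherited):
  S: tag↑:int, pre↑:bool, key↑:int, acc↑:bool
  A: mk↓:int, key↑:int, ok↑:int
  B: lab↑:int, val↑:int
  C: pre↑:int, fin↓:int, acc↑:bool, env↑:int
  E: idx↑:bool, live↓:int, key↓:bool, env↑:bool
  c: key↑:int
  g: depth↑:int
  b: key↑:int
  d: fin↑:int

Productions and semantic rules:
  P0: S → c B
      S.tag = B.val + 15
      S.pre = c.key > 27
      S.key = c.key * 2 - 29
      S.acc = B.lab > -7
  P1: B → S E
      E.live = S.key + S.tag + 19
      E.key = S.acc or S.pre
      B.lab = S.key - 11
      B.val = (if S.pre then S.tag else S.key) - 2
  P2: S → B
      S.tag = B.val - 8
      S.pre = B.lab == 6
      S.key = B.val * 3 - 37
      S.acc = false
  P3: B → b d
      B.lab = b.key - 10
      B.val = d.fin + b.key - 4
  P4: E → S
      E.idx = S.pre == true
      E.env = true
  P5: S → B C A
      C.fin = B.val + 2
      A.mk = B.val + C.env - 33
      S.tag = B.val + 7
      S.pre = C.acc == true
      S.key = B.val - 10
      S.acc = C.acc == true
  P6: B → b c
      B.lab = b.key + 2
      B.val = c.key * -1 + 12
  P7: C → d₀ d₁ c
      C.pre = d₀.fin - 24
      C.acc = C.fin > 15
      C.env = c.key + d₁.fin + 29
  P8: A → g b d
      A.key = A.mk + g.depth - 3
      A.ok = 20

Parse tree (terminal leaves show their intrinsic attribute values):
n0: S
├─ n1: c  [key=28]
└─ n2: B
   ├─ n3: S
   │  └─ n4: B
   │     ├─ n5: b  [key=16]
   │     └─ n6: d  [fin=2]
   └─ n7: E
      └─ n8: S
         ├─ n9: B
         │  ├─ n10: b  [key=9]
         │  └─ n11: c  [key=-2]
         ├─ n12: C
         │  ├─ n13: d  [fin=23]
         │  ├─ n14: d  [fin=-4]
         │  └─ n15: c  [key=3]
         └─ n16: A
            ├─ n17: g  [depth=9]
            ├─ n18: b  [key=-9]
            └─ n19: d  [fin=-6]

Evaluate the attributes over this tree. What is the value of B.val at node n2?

1. n1.key = 28  [terminal]
2. n5.key = 16  [terminal]
3. n6.fin = 2  [terminal]
4. n4.lab = 6  [b.key - 10]
5. n4.val = 14  [d.fin + b.key - 4]
6. n3.tag = 6  [B.val - 8]
7. n3.pre = true  [B.lab == 6]
8. n3.key = 5  [B.val * 3 - 37]
9. n3.acc = false  [false]
10. n7.live = 30  [S.key + S.tag + 19]
11. n7.key = true  [S.acc or S.pre]
12. n10.key = 9  [terminal]
13. n11.key = -2  [terminal]
14. n9.lab = 11  [b.key + 2]
15. n9.val = 14  [c.key * -1 + 12]
16. n12.fin = 16  [B.val + 2]
17. n13.fin = 23  [terminal]
18. n14.fin = -4  [terminal]
19. n15.key = 3  [terminal]
20. n12.pre = -1  [d₀.fin - 24]
21. n12.acc = true  [C.fin > 15]
22. n12.env = 28  [c.key + d₁.fin + 29]
23. n16.mk = 9  [B.val + C.env - 33]
24. n17.depth = 9  [terminal]
25. n18.key = -9  [terminal]
26. n19.fin = -6  [terminal]
27. n16.key = 15  [A.mk + g.depth - 3]
28. n16.ok = 20  [20]
29. n8.tag = 21  [B.val + 7]
30. n8.pre = true  [C.acc == true]
31. n8.key = 4  [B.val - 10]
32. n8.acc = true  [C.acc == true]
33. n7.idx = true  [S.pre == true]
34. n7.env = true  [true]
35. n2.lab = -6  [S.key - 11]
36. n2.val = 4  [(if S.pre then S.tag else S.key) - 2]
37. n0.tag = 19  [B.val + 15]
38. n0.pre = true  [c.key > 27]
39. n0.key = 27  [c.key * 2 - 29]
40. n0.acc = true  [B.lab > -7]

4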